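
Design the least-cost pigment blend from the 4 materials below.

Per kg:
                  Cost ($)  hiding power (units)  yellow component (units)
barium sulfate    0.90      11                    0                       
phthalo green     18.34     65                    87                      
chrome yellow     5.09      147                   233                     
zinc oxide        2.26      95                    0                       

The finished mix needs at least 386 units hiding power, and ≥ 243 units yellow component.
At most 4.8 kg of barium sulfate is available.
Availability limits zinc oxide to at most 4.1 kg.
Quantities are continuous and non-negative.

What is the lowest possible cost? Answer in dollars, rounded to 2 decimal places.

This is a linear program. Let x1 = kg of barium sulfate, x2 = kg of phthalo green, x3 = kg of chrome yellow, x4 = kg of zinc oxide.
Minimize 0.9x1 + 18.34x2 + 5.09x3 + 2.26x4 with:
  11x1 + 65x2 + 147x3 + 95x4 ≥ 386   (hiding power)
  87x2 + 233x3 ≥ 243   (yellow component)
  x1 ≤ 4.8
  x4 ≤ 4.1
  x1, x2, x3, x4 ≥ 0.
The minimum-cost mix takes nothing from barium sulfate, phthalo green — only chrome yellow, zinc oxide. Binding constraints: hiding power and yellow component.
Solving gives x3 = 1.043, x4 = 2.449.
Hence cost = 5.09·1.043 + 2.26·2.449 = $10.8436.

$10.84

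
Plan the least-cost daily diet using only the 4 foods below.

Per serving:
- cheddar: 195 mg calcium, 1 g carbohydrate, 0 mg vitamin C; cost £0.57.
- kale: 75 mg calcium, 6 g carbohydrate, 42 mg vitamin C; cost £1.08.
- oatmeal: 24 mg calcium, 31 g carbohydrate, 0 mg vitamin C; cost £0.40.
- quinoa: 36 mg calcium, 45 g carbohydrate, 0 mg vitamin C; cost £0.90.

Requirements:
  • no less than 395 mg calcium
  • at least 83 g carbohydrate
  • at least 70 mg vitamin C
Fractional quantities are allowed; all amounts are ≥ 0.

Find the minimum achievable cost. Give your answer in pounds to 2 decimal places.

£3.35

Let x1 = servings of cheddar, x2 = servings of kale, x3 = servings of oatmeal, x4 = servings of quinoa.
min 0.57x1 + 1.08x2 + 0.4x3 + 0.9x4 subject to:
  195x1 + 75x2 + 24x3 + 36x4 ≥ 395   (calcium)
  1x1 + 6x2 + 31x3 + 45x4 ≥ 83   (carbohydrate)
  42x2 ≥ 70   (vitamin C)
  x1, x2, x3, x4 ≥ 0.
The minimum-cost mix takes nothing from quinoa — only cheddar, kale, oatmeal. There the calcium, carbohydrate, vitamin C constraints are tight.
Optimal quantities: cheddar = 1.099 servings, kale = 1.667 servings, oatmeal = 2.319 servings.
Hence cost = 0.57·1.099 + 1.08·1.667 + 0.4·2.319 = £3.3544.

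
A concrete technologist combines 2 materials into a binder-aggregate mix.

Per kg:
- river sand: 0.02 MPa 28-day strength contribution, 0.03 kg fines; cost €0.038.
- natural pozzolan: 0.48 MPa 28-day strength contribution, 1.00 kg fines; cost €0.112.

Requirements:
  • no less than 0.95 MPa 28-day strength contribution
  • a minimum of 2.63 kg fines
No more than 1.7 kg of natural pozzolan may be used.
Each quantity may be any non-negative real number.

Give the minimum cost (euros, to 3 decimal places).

Treat it as an LP. Let x1 = kg of river sand, x2 = kg of natural pozzolan.
min 0.038x1 + 0.112x2 subject to:
  0.02x1 + 0.48x2 ≥ 0.95   (28-day strength contribution)
  0.03x1 + 1x2 ≥ 2.63   (fines)
  x2 ≤ 1.7
  x1, x2 ≥ 0.
Both inputs are positive at the optimum. Binding constraints: fines and the natural pozzolan cap.
That vertex is x1 = 31, x2 = 1.7.
Total cost: 0.038·31 + 0.112·1.7 = 1.36840.

€1.368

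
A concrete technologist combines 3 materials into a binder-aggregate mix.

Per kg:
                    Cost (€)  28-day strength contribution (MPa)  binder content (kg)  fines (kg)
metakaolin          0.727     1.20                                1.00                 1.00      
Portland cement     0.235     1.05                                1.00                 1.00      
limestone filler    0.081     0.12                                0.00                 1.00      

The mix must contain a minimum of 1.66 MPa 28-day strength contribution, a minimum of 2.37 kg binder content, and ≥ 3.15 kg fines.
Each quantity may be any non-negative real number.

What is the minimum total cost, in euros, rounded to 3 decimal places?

Treat it as an LP. Let x1 = kg of metakaolin, x2 = kg of Portland cement, x3 = kg of limestone filler.
min 0.727x1 + 0.235x2 + 0.081x3 subject to:
  1.2x1 + 1.05x2 + 0.12x3 ≥ 1.66   (28-day strength contribution)
  1x1 + 1x2 ≥ 2.37   (binder content)
  1x1 + 1x2 + 1x3 ≥ 3.15   (fines)
  x1, x2, x3 ≥ 0.
At the optimum only Portland cement, limestone filler are positive (metakaolin = 0). Binding constraints: binder content and fines.
Optimal quantities: Portland cement = 2.37 kg, limestone filler = 0.78 kg.
Total cost: 0.235·2.37 + 0.081·0.78 = 0.62013.

€0.620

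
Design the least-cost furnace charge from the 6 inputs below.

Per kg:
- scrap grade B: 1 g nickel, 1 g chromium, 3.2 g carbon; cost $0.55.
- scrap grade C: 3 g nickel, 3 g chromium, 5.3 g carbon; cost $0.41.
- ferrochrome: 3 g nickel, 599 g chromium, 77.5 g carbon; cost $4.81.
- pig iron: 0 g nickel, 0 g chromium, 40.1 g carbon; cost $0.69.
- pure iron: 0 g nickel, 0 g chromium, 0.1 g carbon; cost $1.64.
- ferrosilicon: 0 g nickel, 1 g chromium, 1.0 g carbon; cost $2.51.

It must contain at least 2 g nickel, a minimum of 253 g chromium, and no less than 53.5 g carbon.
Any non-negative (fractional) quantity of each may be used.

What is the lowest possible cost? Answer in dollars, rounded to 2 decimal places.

This is a linear program. Let x1 = kg of scrap grade B, x2 = kg of scrap grade C, x3 = kg of ferrochrome, x4 = kg of pig iron, x5 = kg of pure iron, x6 = kg of ferrosilicon.
Minimise 0.55x1 + 0.41x2 + 4.81x3 + 0.69x4 + 1.64x5 + 2.51x6 subject to:
  1x1 + 3x2 + 3x3 ≥ 2   (nickel)
  1x1 + 3x2 + 599x3 + 1x6 ≥ 253   (chromium)
  3.2x1 + 5.3x2 + 77.5x3 + 40.1x4 + 0.1x5 + 1x6 ≥ 53.5   (carbon)
  x1, x2, x3, x4, x5, x6 ≥ 0.
At the optimum only scrap grade C, ferrochrome, pig iron are positive (scrap grade B, pure iron, ferrosilicon = 0). The nickel, chromium, carbon requirements are met with equality.
That vertex is x2 = 0.2455, x3 = 0.4211, x4 = 0.4878.
Hence cost = 0.41·0.2455 + 4.81·0.4211 + 0.69·0.4878 = $2.4627.

$2.46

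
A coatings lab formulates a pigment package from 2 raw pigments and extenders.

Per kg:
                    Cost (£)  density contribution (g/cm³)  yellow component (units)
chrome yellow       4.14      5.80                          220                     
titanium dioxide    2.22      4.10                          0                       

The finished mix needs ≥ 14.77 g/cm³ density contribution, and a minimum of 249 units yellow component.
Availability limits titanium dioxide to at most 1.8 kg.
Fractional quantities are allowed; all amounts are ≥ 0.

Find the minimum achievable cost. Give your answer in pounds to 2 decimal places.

£9.27

Treat it as an LP. Let x1 = kg of chrome yellow, x2 = kg of titanium dioxide.
Minimize 4.14x1 + 2.22x2 subject to:
  5.8x1 + 4.1x2 ≥ 14.77   (density contribution)
  220x1 ≥ 249   (yellow component)
  x2 ≤ 1.8
  x1, x2 ≥ 0.
Both inputs are positive at the optimum. The density contribution and the titanium dioxide cap requirements are met with equality.
Optimal quantities: chrome yellow = 1.274 kg, titanium dioxide = 1.8 kg.
Objective = 4.14·1.274 + 2.22·1.8 = 9.2704.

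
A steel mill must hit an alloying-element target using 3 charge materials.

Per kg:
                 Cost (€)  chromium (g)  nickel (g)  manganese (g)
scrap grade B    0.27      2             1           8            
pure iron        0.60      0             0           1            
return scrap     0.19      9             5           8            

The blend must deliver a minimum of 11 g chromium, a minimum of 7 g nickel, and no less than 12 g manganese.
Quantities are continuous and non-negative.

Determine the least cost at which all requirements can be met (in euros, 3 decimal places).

Let x1 = kg of scrap grade B, x2 = kg of pure iron, x3 = kg of return scrap.
min 0.27x1 + 0.6x2 + 0.19x3 with:
  2x1 + 9x3 ≥ 11   (chromium)
  1x1 + 5x3 ≥ 7   (nickel)
  8x1 + 1x2 + 8x3 ≥ 12   (manganese)
  x1, x2, x3 ≥ 0.
The cheapest feasible vertex uses only return scrap; scrap grade B, pure iron are not used. The manganese requirement is met with equality.
Solving gives x3 = 1.5.
Objective = 0.19·1.5 = 0.28500.

€0.285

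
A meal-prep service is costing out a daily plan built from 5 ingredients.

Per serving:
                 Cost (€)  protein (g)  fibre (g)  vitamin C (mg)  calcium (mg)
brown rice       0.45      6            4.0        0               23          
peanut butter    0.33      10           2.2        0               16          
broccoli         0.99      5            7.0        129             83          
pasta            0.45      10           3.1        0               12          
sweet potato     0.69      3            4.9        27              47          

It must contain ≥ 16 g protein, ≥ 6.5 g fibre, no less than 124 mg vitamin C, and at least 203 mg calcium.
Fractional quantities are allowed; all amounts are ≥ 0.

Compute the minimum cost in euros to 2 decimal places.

€2.48

Treat it as an LP. Let x1 = servings of brown rice, x2 = servings of peanut butter, x3 = servings of broccoli, x4 = servings of pasta, x5 = servings of sweet potato.
Minimize 0.45x1 + 0.33x2 + 0.99x3 + 0.45x4 + 0.69x5 with:
  6x1 + 10x2 + 5x3 + 10x4 + 3x5 ≥ 16   (protein)
  4x1 + 2.2x2 + 7x3 + 3.1x4 + 4.9x5 ≥ 6.5   (fibre)
  129x3 + 27x5 ≥ 124   (vitamin C)
  23x1 + 16x2 + 83x3 + 12x4 + 47x5 ≥ 203   (calcium)
  x1, x2, x3, x4, x5 ≥ 0.
The optimal basis is {peanut butter, broccoli}; brown rice, pasta, sweet potato drop out. There the protein and calcium constraints are tight.
That vertex is x2 = 0.4173, x3 = 2.365.
Total cost: 0.33·0.4173 + 0.99·2.365 = 2.4791.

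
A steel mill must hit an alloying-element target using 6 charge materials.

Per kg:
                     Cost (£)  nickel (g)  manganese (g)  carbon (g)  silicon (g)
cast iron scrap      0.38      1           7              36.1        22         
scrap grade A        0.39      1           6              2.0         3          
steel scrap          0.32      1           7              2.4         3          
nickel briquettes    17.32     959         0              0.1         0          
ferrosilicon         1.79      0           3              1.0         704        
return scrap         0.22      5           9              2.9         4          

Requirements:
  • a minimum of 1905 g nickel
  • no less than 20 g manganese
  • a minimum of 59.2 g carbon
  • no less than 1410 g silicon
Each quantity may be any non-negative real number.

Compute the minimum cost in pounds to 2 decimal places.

Set it up as a linear program. Let x1 = kg of cast iron scrap, x2 = kg of scrap grade A, x3 = kg of steel scrap, x4 = kg of nickel briquettes, x5 = kg of ferrosilicon, x6 = kg of return scrap.
Minimize 0.38x1 + 0.39x2 + 0.32x3 + 17.32x4 + 1.79x5 + 0.22x6 s.t.:
  1x1 + 1x2 + 1x3 + 959x4 + 5x6 ≥ 1905   (nickel)
  7x1 + 6x2 + 7x3 + 3x5 + 9x6 ≥ 20   (manganese)
  36.1x1 + 2x2 + 2.4x3 + 0.1x4 + 1x5 + 2.9x6 ≥ 59.2   (carbon)
  22x1 + 3x2 + 3x3 + 704x5 + 4x6 ≥ 1410   (silicon)
  x1, x2, x3, x4, x5, x6 ≥ 0.
The cheapest feasible vertex uses only cast iron scrap, nickel briquettes, ferrosilicon, return scrap; scrap grade A, steel scrap are not used. Binding constraints: nickel, manganese, carbon, silicon.
That vertex is x1 = 1.551, x4 = 1.983, x5 = 1.952, x6 = 0.3651.
Objective = 0.38·1.551 + 17.32·1.983 + 1.79·1.952 + 0.22·0.3651 = 38.5093.

£38.51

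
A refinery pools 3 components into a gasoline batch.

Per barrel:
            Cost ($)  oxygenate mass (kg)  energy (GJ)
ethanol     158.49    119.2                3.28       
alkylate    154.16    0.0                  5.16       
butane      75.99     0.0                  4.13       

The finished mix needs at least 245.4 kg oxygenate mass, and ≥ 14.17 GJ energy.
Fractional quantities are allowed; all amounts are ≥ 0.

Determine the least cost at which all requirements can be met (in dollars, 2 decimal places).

Let x1 = barrels of ethanol, x2 = barrels of alkylate, x3 = barrels of butane.
Minimise 158.49x1 + 154.16x2 + 75.99x3 subject to:
  119.2x1 ≥ 245.4   (oxygenate mass)
  3.28x1 + 5.16x2 + 4.13x3 ≥ 14.17   (energy)
  x1, x2, x3 ≥ 0.
At the optimum only ethanol, butane are positive (alkylate = 0). Binding constraints: oxygenate mass and energy.
Solving gives x1 = 2.0587, x3 = 1.796.
Hence cost = 158.49·2.0587 + 75.99·1.796 = $462.7614.

$462.76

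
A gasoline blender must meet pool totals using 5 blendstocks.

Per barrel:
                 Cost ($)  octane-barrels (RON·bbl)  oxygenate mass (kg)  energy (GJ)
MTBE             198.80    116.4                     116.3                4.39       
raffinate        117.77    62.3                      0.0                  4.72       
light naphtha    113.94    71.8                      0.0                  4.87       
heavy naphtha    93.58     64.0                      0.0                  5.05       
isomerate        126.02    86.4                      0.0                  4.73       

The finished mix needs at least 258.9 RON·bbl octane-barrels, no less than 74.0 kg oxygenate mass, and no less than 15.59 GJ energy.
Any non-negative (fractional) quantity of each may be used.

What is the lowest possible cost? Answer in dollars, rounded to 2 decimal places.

Let x1 = barrels of MTBE, x2 = barrels of raffinate, x3 = barrels of light naphtha, x4 = barrels of heavy naphtha, x5 = barrels of isomerate.
min 198.8x1 + 117.77x2 + 113.94x3 + 93.58x4 + 126.02x5 subject to:
  116.4x1 + 62.3x2 + 71.8x3 + 64x4 + 86.4x5 ≥ 258.9   (octane-barrels)
  116.3x1 ≥ 74   (oxygenate mass)
  4.39x1 + 4.72x2 + 4.87x3 + 5.05x4 + 4.73x5 ≥ 15.59   (energy)
  x1, x2, x3, x4, x5 ≥ 0.
The minimum-cost mix takes nothing from raffinate, light naphtha — only MTBE, heavy naphtha, isomerate. There the octane-barrels, oxygenate mass, energy constraints are tight.
So MTBE = 0.63629 barrels, heavy naphtha = 1.7317 barrels, isomerate = 0.85655 barrels.
Total cost: 198.8·0.63629 + 93.58·1.7317 + 126.02·0.85655 = 396.4894.

$396.49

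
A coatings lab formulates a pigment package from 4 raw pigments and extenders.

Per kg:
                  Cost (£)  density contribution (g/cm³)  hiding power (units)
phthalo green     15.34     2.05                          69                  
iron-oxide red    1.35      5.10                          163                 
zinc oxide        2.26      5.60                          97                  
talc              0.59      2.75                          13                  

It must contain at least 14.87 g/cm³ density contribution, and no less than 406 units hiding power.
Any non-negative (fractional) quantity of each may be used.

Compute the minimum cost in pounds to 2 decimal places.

Let x1 = kg of phthalo green, x2 = kg of iron-oxide red, x3 = kg of zinc oxide, x4 = kg of talc.
Minimise 15.34x1 + 1.35x2 + 2.26x3 + 0.59x4 subject to:
  2.05x1 + 5.1x2 + 5.6x3 + 2.75x4 ≥ 14.87   (density contribution)
  69x1 + 163x2 + 97x3 + 13x4 ≥ 406   (hiding power)
  x1, x2, x3, x4 ≥ 0.
The cheapest feasible vertex uses only iron-oxide red, talc; phthalo green, zinc oxide are not used. There the density contribution and hiding power constraints are tight.
That vertex is x2 = 2.417, x4 = 0.9248.
Hence cost = 1.35·2.417 + 0.59·0.9248 = £3.8086.

£3.81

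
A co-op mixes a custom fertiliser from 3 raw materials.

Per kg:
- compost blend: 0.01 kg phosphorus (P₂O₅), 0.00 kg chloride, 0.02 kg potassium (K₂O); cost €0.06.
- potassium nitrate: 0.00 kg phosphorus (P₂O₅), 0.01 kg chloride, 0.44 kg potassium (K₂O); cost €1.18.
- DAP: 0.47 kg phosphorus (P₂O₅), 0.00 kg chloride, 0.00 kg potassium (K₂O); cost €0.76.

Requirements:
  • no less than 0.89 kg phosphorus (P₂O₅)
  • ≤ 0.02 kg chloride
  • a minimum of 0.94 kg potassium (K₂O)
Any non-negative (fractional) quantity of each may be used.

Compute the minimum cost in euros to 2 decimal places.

Let x1 = kg of compost blend, x2 = kg of potassium nitrate, x3 = kg of DAP.
Minimise 0.06x1 + 1.18x2 + 0.76x3 s.t.:
  0.01x1 + 0.47x3 ≥ 0.89   (phosphorus (P₂O₅))
  0.01x2 ≤ 0.02   (chloride)
  0.02x1 + 0.44x2 ≥ 0.94   (potassium (K₂O))
  x1, x2, x3 ≥ 0.
The minimum-cost mix takes nothing from potassium nitrate — only compost blend, DAP. The phosphorus (P₂O₅) and potassium (K₂O) requirements are met with equality.
Solving gives x1 = 47, x3 = 0.8936.
Cost = 0.06·47 + 0.76·0.8936 = 3.4991.

€3.50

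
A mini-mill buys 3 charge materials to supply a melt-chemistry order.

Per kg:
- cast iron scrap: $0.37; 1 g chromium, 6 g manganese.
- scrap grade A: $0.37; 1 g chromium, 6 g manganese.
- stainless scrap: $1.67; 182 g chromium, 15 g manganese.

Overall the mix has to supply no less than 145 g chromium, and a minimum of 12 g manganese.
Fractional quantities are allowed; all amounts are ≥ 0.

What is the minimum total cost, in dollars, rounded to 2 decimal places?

Let x1 = kg of cast iron scrap, x2 = kg of scrap grade A, x3 = kg of stainless scrap.
min 0.37x1 + 0.37x2 + 1.67x3 subject to:
  1x1 + 1x2 + 182x3 ≥ 145   (chromium)
  6x1 + 6x2 + 15x3 ≥ 12   (manganese)
  x1, x2, x3 ≥ 0.
The minimum-cost mix takes nothing from scrap grade A — only cast iron scrap, stainless scrap. There the chromium and manganese constraints are tight.
That vertex is x1 = 0.008357, x3 = 0.7967.
Total cost: 0.37·0.008357 + 1.67·0.7967 = 1.3336.

$1.33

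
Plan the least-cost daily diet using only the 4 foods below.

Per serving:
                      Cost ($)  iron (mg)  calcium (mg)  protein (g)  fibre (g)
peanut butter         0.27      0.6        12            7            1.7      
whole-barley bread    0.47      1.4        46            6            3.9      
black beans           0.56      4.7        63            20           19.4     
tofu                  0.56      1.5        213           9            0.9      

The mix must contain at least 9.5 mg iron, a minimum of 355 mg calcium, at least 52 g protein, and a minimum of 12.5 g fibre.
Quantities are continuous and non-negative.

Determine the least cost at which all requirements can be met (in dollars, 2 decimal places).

$1.77

Let x1 = servings of peanut butter, x2 = servings of whole-barley bread, x3 = servings of black beans, x4 = servings of tofu.
Minimize 0.27x1 + 0.47x2 + 0.56x3 + 0.56x4 s.t.:
  0.6x1 + 1.4x2 + 4.7x3 + 1.5x4 ≥ 9.5   (iron)
  12x1 + 46x2 + 63x3 + 213x4 ≥ 355   (calcium)
  7x1 + 6x2 + 20x3 + 9x4 ≥ 52   (protein)
  1.7x1 + 3.9x2 + 19.4x3 + 0.9x4 ≥ 12.5   (fibre)
  x1, x2, x3, x4 ≥ 0.
At the optimum only black beans, tofu are positive (peanut butter, whole-barley bread = 0). There the calcium and protein constraints are tight.
That vertex is x3 = 2.134, x4 = 1.035.
Total cost: 0.56·2.134 + 0.56·1.035 = 1.7746.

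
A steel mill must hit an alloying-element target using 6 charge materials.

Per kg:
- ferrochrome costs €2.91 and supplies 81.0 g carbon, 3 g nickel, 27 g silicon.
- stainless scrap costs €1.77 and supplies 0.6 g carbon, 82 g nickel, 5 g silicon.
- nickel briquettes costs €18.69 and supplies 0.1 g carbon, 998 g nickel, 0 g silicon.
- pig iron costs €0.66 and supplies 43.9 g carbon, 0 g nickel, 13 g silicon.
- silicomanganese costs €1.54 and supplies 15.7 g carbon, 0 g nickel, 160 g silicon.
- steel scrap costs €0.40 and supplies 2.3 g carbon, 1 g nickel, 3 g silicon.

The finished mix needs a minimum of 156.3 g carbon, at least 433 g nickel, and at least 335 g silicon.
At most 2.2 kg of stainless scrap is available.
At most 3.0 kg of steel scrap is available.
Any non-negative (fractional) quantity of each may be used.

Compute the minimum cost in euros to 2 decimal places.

€12.88

Let x1 = kg of ferrochrome, x2 = kg of stainless scrap, x3 = kg of nickel briquettes, x4 = kg of pig iron, x5 = kg of silicomanganese, x6 = kg of steel scrap.
min 2.91x1 + 1.77x2 + 18.69x3 + 0.66x4 + 1.54x5 + 0.4x6 s.t.:
  81x1 + 0.6x2 + 0.1x3 + 43.9x4 + 15.7x5 + 2.3x6 ≥ 156.3   (carbon)
  3x1 + 82x2 + 998x3 + 1x6 ≥ 433   (nickel)
  27x1 + 5x2 + 13x4 + 160x5 + 3x6 ≥ 335   (silicon)
  x2 ≤ 2.2
  x6 ≤ 3
  x1, x2, x3, x4, x5, x6 ≥ 0.
The optimal basis is {nickel briquettes, pig iron, silicomanganese}; ferrochrome, stainless scrap, steel scrap drop out. The carbon, nickel, silicon requirements are met with equality.
Optimal quantities: nickel briquettes = 0.4339 kg, pig iron = 2.895 kg, silicomanganese = 1.859 kg.
Total cost: 18.69·0.4339 + 0.66·2.895 + 1.54·1.859 = 12.8832.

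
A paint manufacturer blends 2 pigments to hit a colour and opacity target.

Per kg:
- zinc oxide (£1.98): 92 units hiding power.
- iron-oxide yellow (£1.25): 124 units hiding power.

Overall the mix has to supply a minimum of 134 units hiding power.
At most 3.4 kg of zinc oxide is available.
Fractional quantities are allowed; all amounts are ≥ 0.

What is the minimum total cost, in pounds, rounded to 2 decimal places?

Set it up as a linear program. Let x1 = kg of zinc oxide, x2 = kg of iron-oxide yellow.
Minimise 1.98x1 + 1.25x2 subject to:
  92x1 + 124x2 ≥ 134   (hiding power)
  x1 ≤ 3.4
  x1, x2 ≥ 0.
The optimal basis is {iron-oxide yellow}; zinc oxide drops out. Binding constraint: hiding power.
Solving gives x2 = 1.081.
Objective = 1.25·1.081 = 1.3513.

£1.35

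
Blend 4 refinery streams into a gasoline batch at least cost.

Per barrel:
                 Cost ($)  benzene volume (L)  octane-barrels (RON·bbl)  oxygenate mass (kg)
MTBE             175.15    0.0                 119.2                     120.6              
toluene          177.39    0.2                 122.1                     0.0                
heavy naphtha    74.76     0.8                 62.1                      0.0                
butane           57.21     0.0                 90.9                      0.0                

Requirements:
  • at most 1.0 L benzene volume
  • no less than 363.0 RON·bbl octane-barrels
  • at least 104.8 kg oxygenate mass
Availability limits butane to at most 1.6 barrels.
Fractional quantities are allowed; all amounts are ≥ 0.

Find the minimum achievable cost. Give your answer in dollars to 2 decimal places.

$390.60

Let x1 = barrels of MTBE, x2 = barrels of toluene, x3 = barrels of heavy naphtha, x4 = barrels of butane.
min 175.15x1 + 177.39x2 + 74.76x3 + 57.21x4 subject to:
  0.2x2 + 0.8x3 ≤ 1   (benzene volume)
  119.2x1 + 122.1x2 + 62.1x3 + 90.9x4 ≥ 363   (octane-barrels)
  120.6x1 ≥ 104.8   (oxygenate mass)
  x4 ≤ 1.6
  x1, x2, x3, x4 ≥ 0.
The optimal basis is {MTBE, heavy naphtha, butane}; toluene drops out. Binding constraints: benzene volume, octane-barrels, the butane cap.
Solving gives x1 = 1.17395, x3 = 1.25, x4 = 1.6.
Objective = 175.15·1.17395 + 74.76·1.25 + 57.21·1.6 = 390.6033.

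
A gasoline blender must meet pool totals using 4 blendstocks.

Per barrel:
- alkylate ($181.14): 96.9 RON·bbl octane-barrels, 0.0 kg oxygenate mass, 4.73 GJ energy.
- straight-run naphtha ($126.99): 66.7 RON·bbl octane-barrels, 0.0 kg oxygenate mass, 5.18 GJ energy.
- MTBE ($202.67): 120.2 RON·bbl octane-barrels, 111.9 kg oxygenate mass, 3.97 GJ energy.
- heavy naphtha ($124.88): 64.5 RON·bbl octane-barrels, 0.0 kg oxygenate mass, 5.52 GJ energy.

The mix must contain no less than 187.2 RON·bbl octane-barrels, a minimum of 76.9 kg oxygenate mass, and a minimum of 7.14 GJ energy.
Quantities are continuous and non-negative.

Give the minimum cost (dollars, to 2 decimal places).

$320.19

Let x1 = barrels of alkylate, x2 = barrels of straight-run naphtha, x3 = barrels of MTBE, x4 = barrels of heavy naphtha.
min 181.14x1 + 126.99x2 + 202.67x3 + 124.88x4 s.t.:
  96.9x1 + 66.7x2 + 120.2x3 + 64.5x4 ≥ 187.2   (octane-barrels)
  111.9x3 ≥ 76.9   (oxygenate mass)
  4.73x1 + 5.18x2 + 3.97x3 + 5.52x4 ≥ 7.14   (energy)
  x1, x2, x3, x4 ≥ 0.
At the optimum only MTBE, heavy naphtha are positive (alkylate, straight-run naphtha = 0). The octane-barrels and energy requirements are met with equality.
That vertex is x3 = 1.4059, x4 = 0.28236.
Hence cost = 202.67·1.4059 + 124.88·0.28236 = $320.1949.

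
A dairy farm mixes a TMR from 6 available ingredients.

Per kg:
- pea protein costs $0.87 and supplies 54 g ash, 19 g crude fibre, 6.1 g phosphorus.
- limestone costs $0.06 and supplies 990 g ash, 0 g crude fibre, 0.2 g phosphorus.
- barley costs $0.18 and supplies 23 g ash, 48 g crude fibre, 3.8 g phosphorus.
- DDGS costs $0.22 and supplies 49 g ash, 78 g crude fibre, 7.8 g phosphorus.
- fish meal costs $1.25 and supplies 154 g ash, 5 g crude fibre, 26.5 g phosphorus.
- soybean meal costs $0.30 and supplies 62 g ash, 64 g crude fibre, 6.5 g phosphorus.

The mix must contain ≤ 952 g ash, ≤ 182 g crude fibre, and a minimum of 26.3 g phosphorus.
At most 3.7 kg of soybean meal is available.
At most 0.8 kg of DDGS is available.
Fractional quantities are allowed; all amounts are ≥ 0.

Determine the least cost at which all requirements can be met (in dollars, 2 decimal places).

Treat it as an LP. Let x1 = kg of pea protein, x2 = kg of limestone, x3 = kg of barley, x4 = kg of DDGS, x5 = kg of fish meal, x6 = kg of soybean meal.
Minimize 0.87x1 + 0.06x2 + 0.18x3 + 0.22x4 + 1.25x5 + 0.3x6 s.t.:
  54x1 + 990x2 + 23x3 + 49x4 + 154x5 + 62x6 ≤ 952   (ash)
  19x1 + 48x3 + 78x4 + 5x5 + 64x6 ≤ 182   (crude fibre)
  6.1x1 + 0.2x2 + 3.8x3 + 7.8x4 + 26.5x5 + 6.5x6 ≥ 26.3   (phosphorus)
  x6 ≤ 3.7
  x4 ≤ 0.8
  x1, x2, x3, x4, x5, x6 ≥ 0.
The minimum-cost mix takes nothing from pea protein, limestone, barley — only DDGS, fish meal, soybean meal. The crude fibre, phosphorus, the DDGS cap requirements are met with equality.
Optimal quantities: DDGS = 0.8 kg, fish meal = 0.3044 kg, soybean meal = 1.845 kg.
Hence cost = 0.22·0.8 + 1.25·0.3044 + 0.3·1.845 = $1.1100.

$1.11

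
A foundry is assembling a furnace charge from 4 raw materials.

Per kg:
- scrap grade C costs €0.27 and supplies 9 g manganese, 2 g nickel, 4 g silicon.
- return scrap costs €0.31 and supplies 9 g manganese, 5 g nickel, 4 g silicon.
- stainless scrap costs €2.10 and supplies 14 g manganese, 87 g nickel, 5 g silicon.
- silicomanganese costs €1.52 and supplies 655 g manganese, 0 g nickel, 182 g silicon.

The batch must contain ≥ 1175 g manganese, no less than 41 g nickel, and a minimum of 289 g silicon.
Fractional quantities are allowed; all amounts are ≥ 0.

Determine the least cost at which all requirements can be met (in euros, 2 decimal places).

€3.70

Let x1 = kg of scrap grade C, x2 = kg of return scrap, x3 = kg of stainless scrap, x4 = kg of silicomanganese.
min 0.27x1 + 0.31x2 + 2.1x3 + 1.52x4 with:
  9x1 + 9x2 + 14x3 + 655x4 ≥ 1175   (manganese)
  2x1 + 5x2 + 87x3 ≥ 41   (nickel)
  4x1 + 4x2 + 5x3 + 182x4 ≥ 289   (silicon)
  x1, x2, x3, x4 ≥ 0.
At the optimum only stainless scrap, silicomanganese are positive (scrap grade C, return scrap = 0). Binding constraints: manganese and nickel.
Optimal quantities: stainless scrap = 0.4713 kg, silicomanganese = 1.784 kg.
Total cost: 2.1·0.4713 + 1.52·1.784 = 3.7014.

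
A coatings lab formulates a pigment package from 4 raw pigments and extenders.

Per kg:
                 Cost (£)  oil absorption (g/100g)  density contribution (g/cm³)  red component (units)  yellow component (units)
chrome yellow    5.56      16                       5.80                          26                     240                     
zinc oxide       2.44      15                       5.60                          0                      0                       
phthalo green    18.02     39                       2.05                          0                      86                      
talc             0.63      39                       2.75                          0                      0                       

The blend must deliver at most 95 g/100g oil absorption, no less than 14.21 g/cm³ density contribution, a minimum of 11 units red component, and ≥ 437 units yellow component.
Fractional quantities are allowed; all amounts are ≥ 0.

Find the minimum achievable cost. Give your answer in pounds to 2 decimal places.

£10.96

This is a linear program. Let x1 = kg of chrome yellow, x2 = kg of zinc oxide, x3 = kg of phthalo green, x4 = kg of talc.
min 5.56x1 + 2.44x2 + 18.02x3 + 0.63x4 with:
  16x1 + 15x2 + 39x3 + 39x4 ≤ 95   (oil absorption)
  5.8x1 + 5.6x2 + 2.05x3 + 2.75x4 ≥ 14.21   (density contribution)
  26x1 ≥ 11   (red component)
  240x1 + 86x3 ≥ 437   (yellow component)
  x1, x2, x3, x4 ≥ 0.
The minimum-cost mix takes nothing from zinc oxide, phthalo green — only chrome yellow, talc. Binding constraints: density contribution and yellow component.
So chrome yellow = 1.821 kg, talc = 1.327 kg.
Hence cost = 5.56·1.821 + 0.63·1.327 = £10.9608.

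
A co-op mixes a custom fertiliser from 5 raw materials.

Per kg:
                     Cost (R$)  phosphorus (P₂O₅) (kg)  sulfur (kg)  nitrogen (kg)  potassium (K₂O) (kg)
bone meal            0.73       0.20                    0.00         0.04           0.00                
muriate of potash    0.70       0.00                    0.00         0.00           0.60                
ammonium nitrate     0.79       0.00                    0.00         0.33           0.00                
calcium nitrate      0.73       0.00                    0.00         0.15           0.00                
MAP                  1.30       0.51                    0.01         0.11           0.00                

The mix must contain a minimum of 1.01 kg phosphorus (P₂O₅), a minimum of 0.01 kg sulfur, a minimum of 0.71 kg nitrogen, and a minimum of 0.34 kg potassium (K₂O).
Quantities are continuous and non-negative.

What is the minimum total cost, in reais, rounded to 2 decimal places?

This is a linear program. Let x1 = kg of bone meal, x2 = kg of muriate of potash, x3 = kg of ammonium nitrate, x4 = kg of calcium nitrate, x5 = kg of MAP.
min 0.73x1 + 0.7x2 + 0.79x3 + 0.73x4 + 1.3x5 s.t.:
  0.2x1 + 0.51x5 ≥ 1.01   (phosphorus (P₂O₅))
  0.01x5 ≥ 0.01   (sulfur)
  0.04x1 + 0.33x3 + 0.15x4 + 0.11x5 ≥ 0.71   (nitrogen)
  0.6x2 ≥ 0.34   (potassium (K₂O))
  x1, x2, x3, x4, x5 ≥ 0.
The optimal basis is {muriate of potash, ammonium nitrate, MAP}; bone meal, calcium nitrate drop out. Binding constraints: phosphorus (P₂O₅), nitrogen, potassium (K₂O).
Solving gives x2 = 0.5667, x3 = 1.491, x5 = 1.98.
Hence cost = 0.7·0.5667 + 0.79·1.491 + 1.3·1.98 = R$4.1486.

R$4.15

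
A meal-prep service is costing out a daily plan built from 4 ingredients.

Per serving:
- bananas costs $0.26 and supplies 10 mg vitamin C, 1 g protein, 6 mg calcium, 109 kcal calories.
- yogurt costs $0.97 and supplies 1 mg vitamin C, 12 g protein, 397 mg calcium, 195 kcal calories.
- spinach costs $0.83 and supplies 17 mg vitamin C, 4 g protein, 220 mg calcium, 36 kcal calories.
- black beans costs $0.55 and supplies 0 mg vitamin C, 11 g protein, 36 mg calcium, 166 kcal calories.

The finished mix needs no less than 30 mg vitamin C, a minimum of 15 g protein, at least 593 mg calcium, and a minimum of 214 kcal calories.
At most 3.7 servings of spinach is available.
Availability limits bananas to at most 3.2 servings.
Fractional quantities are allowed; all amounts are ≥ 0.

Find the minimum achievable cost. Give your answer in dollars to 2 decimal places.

This is a linear program. Let x1 = servings of bananas, x2 = servings of yogurt, x3 = servings of spinach, x4 = servings of black beans.
Minimize 0.26x1 + 0.97x2 + 0.83x3 + 0.55x4 with:
  10x1 + 1x2 + 17x3 ≥ 30   (vitamin C)
  1x1 + 12x2 + 4x3 + 11x4 ≥ 15   (protein)
  6x1 + 397x2 + 220x3 + 36x4 ≥ 593   (calcium)
  109x1 + 195x2 + 36x3 + 166x4 ≥ 214   (calories)
  x3 ≤ 3.7
  x1 ≤ 3.2
  x1, x2, x3, x4 ≥ 0.
The optimal basis is {bananas, yogurt, spinach}; black beans drops out. There the vitamin C, protein, calcium constraints are tight.
So bananas = 0.6874 servings, yogurt = 0.7541 servings, spinach = 1.316 servings.
Objective = 0.26·0.6874 + 0.97·0.7541 + 0.83·1.316 = 2.0025.

$2.00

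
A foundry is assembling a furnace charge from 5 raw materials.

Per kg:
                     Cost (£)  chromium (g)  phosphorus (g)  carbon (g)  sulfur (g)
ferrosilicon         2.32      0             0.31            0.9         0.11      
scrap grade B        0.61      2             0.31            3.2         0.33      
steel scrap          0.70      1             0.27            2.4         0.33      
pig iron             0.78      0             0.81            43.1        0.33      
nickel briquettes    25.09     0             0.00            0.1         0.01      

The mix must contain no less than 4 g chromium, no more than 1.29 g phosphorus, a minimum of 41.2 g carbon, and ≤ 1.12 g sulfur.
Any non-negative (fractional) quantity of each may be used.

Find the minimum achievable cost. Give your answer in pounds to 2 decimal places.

Set it up as a linear program. Let x1 = kg of ferrosilicon, x2 = kg of scrap grade B, x3 = kg of steel scrap, x4 = kg of pig iron, x5 = kg of nickel briquettes.
Minimise 2.32x1 + 0.61x2 + 0.7x3 + 0.78x4 + 25.09x5 s.t.:
  2x2 + 1x3 ≥ 4   (chromium)
  0.31x1 + 0.31x2 + 0.27x3 + 0.81x4 ≤ 1.29   (phosphorus)
  0.9x1 + 3.2x2 + 2.4x3 + 43.1x4 + 0.1x5 ≥ 41.2   (carbon)
  0.11x1 + 0.33x2 + 0.33x3 + 0.33x4 + 0.01x5 ≤ 1.12   (sulfur)
  x1, x2, x3, x4, x5 ≥ 0.
At the optimum only scrap grade B, pig iron are positive (ferrosilicon, steel scrap, nickel briquettes = 0). Binding constraints: chromium and carbon.
So scrap grade B = 2 kg, pig iron = 0.8074 kg.
Cost = 0.61·2 + 0.78·0.8074 = 1.8498.

£1.85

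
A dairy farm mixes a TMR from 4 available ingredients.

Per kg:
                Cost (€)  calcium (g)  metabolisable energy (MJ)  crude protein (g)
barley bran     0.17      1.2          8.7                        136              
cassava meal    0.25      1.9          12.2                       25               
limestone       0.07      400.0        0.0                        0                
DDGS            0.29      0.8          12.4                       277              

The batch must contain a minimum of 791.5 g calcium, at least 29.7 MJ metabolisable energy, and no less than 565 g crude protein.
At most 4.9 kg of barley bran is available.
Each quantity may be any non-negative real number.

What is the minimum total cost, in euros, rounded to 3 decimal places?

€0.776

Treat it as an LP. Let x1 = kg of barley bran, x2 = kg of cassava meal, x3 = kg of limestone, x4 = kg of DDGS.
Minimize 0.17x1 + 0.25x2 + 0.07x3 + 0.29x4 subject to:
  1.2x1 + 1.9x2 + 400x3 + 0.8x4 ≥ 791.5   (calcium)
  8.7x1 + 12.2x2 + 12.4x4 ≥ 29.7   (metabolisable energy)
  136x1 + 25x2 + 277x4 ≥ 565   (crude protein)
  x1 ≤ 4.9
  x1, x2, x3, x4 ≥ 0.
The optimal basis is {barley bran, limestone, DDGS}; cassava meal drops out. There the calcium, metabolisable energy, crude protein constraints are tight.
So barley bran = 1.687 kg, limestone = 1.971 kg, DDGS = 1.211 kg.
Hence cost = 0.17·1.687 + 0.07·1.971 + 0.29·1.211 = €0.77595.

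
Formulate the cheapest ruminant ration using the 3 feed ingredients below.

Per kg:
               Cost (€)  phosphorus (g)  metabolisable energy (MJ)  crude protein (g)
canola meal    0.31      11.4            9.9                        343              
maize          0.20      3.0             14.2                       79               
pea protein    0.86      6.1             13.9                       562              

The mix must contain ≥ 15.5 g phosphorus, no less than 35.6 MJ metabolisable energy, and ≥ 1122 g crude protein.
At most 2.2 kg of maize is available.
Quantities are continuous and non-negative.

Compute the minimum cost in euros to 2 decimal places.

€1.05

Let x1 = kg of canola meal, x2 = kg of maize, x3 = kg of pea protein.
Minimize 0.31x1 + 0.2x2 + 0.86x3 with:
  11.4x1 + 3x2 + 6.1x3 ≥ 15.5   (phosphorus)
  9.9x1 + 14.2x2 + 13.9x3 ≥ 35.6   (metabolisable energy)
  343x1 + 79x2 + 562x3 ≥ 1122   (crude protein)
  x2 ≤ 2.2
  x1, x2, x3 ≥ 0.
At the optimum only canola meal, maize are positive (pea protein = 0). Binding constraints: metabolisable energy and crude protein.
That vertex is x1 = 3.209, x2 = 0.2698.
Hence cost = 0.31·3.209 + 0.2·0.2698 = €1.0488.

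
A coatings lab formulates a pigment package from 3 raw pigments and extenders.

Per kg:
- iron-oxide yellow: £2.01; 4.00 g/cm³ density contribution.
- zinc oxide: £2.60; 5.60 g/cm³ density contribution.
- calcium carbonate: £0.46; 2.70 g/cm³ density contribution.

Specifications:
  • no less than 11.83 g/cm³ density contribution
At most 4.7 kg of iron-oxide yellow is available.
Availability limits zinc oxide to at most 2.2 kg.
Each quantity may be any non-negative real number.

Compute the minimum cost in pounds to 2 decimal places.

This is a linear program. Let x1 = kg of iron-oxide yellow, x2 = kg of zinc oxide, x3 = kg of calcium carbonate.
min 2.01x1 + 2.6x2 + 0.46x3 subject to:
  4x1 + 5.6x2 + 2.7x3 ≥ 11.83   (density contribution)
  x1 ≤ 4.7
  x2 ≤ 2.2
  x1, x2, x3 ≥ 0.
The optimal basis is {calcium carbonate}; iron-oxide yellow, zinc oxide drop out. There the density contribution constraint is tight.
Solving gives x3 = 4.381.
Hence cost = 0.46·4.381 = £2.0153.

£2.02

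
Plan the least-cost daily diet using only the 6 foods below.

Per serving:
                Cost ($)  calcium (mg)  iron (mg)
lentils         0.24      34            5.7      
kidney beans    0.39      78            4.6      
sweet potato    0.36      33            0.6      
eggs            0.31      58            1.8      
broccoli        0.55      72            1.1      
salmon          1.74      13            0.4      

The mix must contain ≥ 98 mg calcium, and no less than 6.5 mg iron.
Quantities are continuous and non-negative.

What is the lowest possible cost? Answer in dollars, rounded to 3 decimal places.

Treat it as an LP. Let x1 = servings of lentils, x2 = servings of kidney beans, x3 = servings of sweet potato, x4 = servings of eggs, x5 = servings of broccoli, x6 = servings of salmon.
Minimise 0.24x1 + 0.39x2 + 0.36x3 + 0.31x4 + 0.55x5 + 1.74x6 with:
  34x1 + 78x2 + 33x3 + 58x4 + 72x5 + 13x6 ≥ 98   (calcium)
  5.7x1 + 4.6x2 + 0.6x3 + 1.8x4 + 1.1x5 + 0.4x6 ≥ 6.5   (iron)
  x1, x2, x3, x4, x5, x6 ≥ 0.
The optimal basis is {lentils, kidney beans}; sweet potato, eggs, broccoli, salmon drop out. Binding constraints: calcium and iron.
So lentils = 0.195 servings, kidney beans = 1.1714 servings.
Hence cost = 0.24·0.195 + 0.39·1.1714 = $0.50365.

$0.504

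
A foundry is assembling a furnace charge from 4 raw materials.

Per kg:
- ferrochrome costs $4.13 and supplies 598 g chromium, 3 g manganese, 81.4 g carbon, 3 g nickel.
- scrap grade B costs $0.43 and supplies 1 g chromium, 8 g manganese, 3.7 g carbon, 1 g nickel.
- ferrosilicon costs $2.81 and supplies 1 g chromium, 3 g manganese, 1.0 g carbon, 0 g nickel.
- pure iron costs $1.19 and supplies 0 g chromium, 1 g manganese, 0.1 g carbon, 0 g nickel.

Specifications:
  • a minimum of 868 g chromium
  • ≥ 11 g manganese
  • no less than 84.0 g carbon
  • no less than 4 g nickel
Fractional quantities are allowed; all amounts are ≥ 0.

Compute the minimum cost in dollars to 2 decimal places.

$6.35

Let x1 = kg of ferrochrome, x2 = kg of scrap grade B, x3 = kg of ferrosilicon, x4 = kg of pure iron.
min 4.13x1 + 0.43x2 + 2.81x3 + 1.19x4 s.t.:
  598x1 + 1x2 + 1x3 ≥ 868   (chromium)
  3x1 + 8x2 + 3x3 + 1x4 ≥ 11   (manganese)
  81.4x1 + 3.7x2 + 1x3 + 0.1x4 ≥ 84   (carbon)
  3x1 + 1x2 ≥ 4   (nickel)
  x1, x2, x3, x4 ≥ 0.
At the optimum only ferrochrome, scrap grade B are positive (ferrosilicon, pure iron = 0). There the chromium and manganese constraints are tight.
That vertex is x1 = 1.45, x2 = 0.8312.
Hence cost = 4.13·1.45 + 0.43·0.8312 = $6.3459.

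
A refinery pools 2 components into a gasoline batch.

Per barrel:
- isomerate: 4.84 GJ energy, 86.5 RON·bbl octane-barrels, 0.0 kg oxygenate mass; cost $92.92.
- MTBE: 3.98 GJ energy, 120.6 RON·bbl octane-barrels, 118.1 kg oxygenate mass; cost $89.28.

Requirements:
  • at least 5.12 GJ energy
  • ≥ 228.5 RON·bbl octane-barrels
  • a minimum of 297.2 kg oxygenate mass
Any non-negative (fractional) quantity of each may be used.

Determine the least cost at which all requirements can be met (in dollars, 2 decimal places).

$224.67

This is a linear program. Let x1 = barrels of isomerate, x2 = barrels of MTBE.
min 92.92x1 + 89.28x2 with:
  4.84x1 + 3.98x2 ≥ 5.12   (energy)
  86.5x1 + 120.6x2 ≥ 228.5   (octane-barrels)
  118.1x2 ≥ 297.2   (oxygenate mass)
  x1, x2 ≥ 0.
The optimal basis is {MTBE}; isomerate drops out. Binding constraint: oxygenate mass.
That vertex is x2 = 2.5165.
Hence cost = 89.28·2.5165 = $224.6731.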